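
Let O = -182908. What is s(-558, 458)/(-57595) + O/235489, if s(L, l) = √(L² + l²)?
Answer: -182908/235489 - 2*√130282/57595 ≈ -0.78925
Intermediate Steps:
s(-558, 458)/(-57595) + O/235489 = √((-558)² + 458²)/(-57595) - 182908/235489 = √(311364 + 209764)*(-1/57595) - 182908*1/235489 = √521128*(-1/57595) - 182908/235489 = (2*√130282)*(-1/57595) - 182908/235489 = -2*√130282/57595 - 182908/235489 = -182908/235489 - 2*√130282/57595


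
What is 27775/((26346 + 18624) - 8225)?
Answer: 5555/7349 ≈ 0.75589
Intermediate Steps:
27775/((26346 + 18624) - 8225) = 27775/(44970 - 8225) = 27775/36745 = 27775*(1/36745) = 5555/7349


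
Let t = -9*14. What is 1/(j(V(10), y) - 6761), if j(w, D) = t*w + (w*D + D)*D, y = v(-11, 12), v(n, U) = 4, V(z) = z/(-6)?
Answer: -3/19685 ≈ -0.00015240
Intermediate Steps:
V(z) = -z/6 (V(z) = z*(-⅙) = -z/6)
t = -126
y = 4
j(w, D) = -126*w + D*(D + D*w) (j(w, D) = -126*w + (w*D + D)*D = -126*w + (D*w + D)*D = -126*w + (D + D*w)*D = -126*w + D*(D + D*w))
1/(j(V(10), y) - 6761) = 1/((4² - (-21)*10 - ⅙*10*4²) - 6761) = 1/((16 - 126*(-5/3) - 5/3*16) - 6761) = 1/((16 + 210 - 80/3) - 6761) = 1/(598/3 - 6761) = 1/(-19685/3) = -3/19685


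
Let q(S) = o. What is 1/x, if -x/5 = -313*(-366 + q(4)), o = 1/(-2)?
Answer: -2/1147145 ≈ -1.7435e-6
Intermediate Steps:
o = -½ ≈ -0.50000
q(S) = -½
x = -1147145/2 (x = -(-1565)*(-366 - ½) = -(-1565)*(-733)/2 = -5*229429/2 = -1147145/2 ≈ -5.7357e+5)
1/x = 1/(-1147145/2) = -2/1147145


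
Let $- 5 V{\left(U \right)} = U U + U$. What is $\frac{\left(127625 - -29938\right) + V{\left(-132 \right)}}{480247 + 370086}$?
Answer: $\frac{33501}{184855} \approx 0.18123$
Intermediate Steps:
$V{\left(U \right)} = - \frac{U}{5} - \frac{U^{2}}{5}$ ($V{\left(U \right)} = - \frac{U U + U}{5} = - \frac{U^{2} + U}{5} = - \frac{U + U^{2}}{5} = - \frac{U}{5} - \frac{U^{2}}{5}$)
$\frac{\left(127625 - -29938\right) + V{\left(-132 \right)}}{480247 + 370086} = \frac{\left(127625 - -29938\right) - - \frac{132 \left(1 - 132\right)}{5}}{480247 + 370086} = \frac{\left(127625 + 29938\right) - \left(- \frac{132}{5}\right) \left(-131\right)}{850333} = \left(157563 - \frac{17292}{5}\right) \frac{1}{850333} = \frac{770523}{5} \cdot \frac{1}{850333} = \frac{33501}{184855}$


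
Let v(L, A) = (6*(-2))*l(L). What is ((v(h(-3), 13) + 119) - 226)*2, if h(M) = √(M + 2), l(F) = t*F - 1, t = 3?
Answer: -190 - 72*I ≈ -190.0 - 72.0*I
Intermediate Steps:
l(F) = -1 + 3*F (l(F) = 3*F - 1 = -1 + 3*F)
h(M) = √(2 + M)
v(L, A) = 12 - 36*L (v(L, A) = (6*(-2))*(-1 + 3*L) = -12*(-1 + 3*L) = 12 - 36*L)
((v(h(-3), 13) + 119) - 226)*2 = (((12 - 36*√(2 - 3)) + 119) - 226)*2 = (((12 - 36*I) + 119) - 226)*2 = ((131 - 36*I) - 226)*2 = (-95 - 36*I)*2 = -190 - 72*I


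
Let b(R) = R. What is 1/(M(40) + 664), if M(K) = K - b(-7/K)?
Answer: 40/28167 ≈ 0.0014201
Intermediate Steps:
M(K) = K + 7/K (M(K) = K - (-7)/K = K + 7/K)
1/(M(40) + 664) = 1/((40 + 7/40) + 664) = 1/(1607/40 + 664) = 1/(28167/40) = 40/28167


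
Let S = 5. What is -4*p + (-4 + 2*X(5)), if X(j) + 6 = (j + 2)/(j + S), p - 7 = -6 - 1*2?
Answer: -53/5 ≈ -10.600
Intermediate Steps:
p = -1 (p = 7 + (-6 - 1*2) = 7 + (-6 - 2) = 7 - 8 = -1)
X(j) = -6 + (2 + j)/(5 + j) (X(j) = -6 + (j + 2)/(j + 5) = -6 + (2 + j)/(5 + j))
-4*p + (-4 + 2*X(5)) = -4*(-1) + (-4 + 2*((-28 - 5*5)/(5 + 5))) = 4 + (-4 + 2*((-28 - 25)/10)) = 4 + (-4 + 2*((⅒)*(-53))) = 4 + (-4 + 2*(-53/10)) = 4 + (-4 - 53/5) = 4 - 73/5 = -53/5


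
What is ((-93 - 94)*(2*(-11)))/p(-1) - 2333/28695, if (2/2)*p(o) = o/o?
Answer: 118048897/28695 ≈ 4113.9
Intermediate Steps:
p(o) = 1 (p(o) = o/o = 1)
((-93 - 94)*(2*(-11)))/p(-1) - 2333/28695 = ((-93 - 94)*(2*(-11)))/1 - 2333/28695 = -187*(-22)*1 - 2333*1/28695 = 4114*1 - 2333/28695 = 4114 - 2333/28695 = 118048897/28695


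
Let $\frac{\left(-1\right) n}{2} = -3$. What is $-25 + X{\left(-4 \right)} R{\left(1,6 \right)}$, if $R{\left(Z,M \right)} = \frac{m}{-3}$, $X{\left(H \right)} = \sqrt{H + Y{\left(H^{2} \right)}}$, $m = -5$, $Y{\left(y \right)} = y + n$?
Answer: $-25 + 5 \sqrt{2} \approx -17.929$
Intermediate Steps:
$n = 6$ ($n = \left(-2\right) \left(-3\right) = 6$)
$Y{\left(y \right)} = 6 + y$ ($Y{\left(y \right)} = y + 6 = 6 + y$)
$X{\left(H \right)} = \sqrt{6 + H + H^{2}}$ ($X{\left(H \right)} = \sqrt{H + \left(6 + H^{2}\right)} = \sqrt{6 + H + H^{2}}$)
$R{\left(Z,M \right)} = \frac{5}{3}$ ($R{\left(Z,M \right)} = - \frac{5}{-3} = \left(-5\right) \left(- \frac{1}{3}\right) = \frac{5}{3}$)
$-25 + X{\left(-4 \right)} R{\left(1,6 \right)} = -25 + \sqrt{6 - 4 + \left(-4\right)^{2}} \cdot \frac{5}{3} = -25 + \sqrt{6 - 4 + 16} \cdot \frac{5}{3} = -25 + \sqrt{18} \cdot \frac{5}{3} = -25 + 3 \sqrt{2} \cdot \frac{5}{3} = -25 + 5 \sqrt{2}$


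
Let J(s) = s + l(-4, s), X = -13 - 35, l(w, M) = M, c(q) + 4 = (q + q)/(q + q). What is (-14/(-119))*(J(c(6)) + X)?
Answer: -108/17 ≈ -6.3529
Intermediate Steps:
c(q) = -3 (c(q) = -4 + (q + q)/(q + q) = -4 + (2*q)/((2*q)) = -4 + (2*q)*(1/(2*q)) = -4 + 1 = -3)
X = -48
J(s) = 2*s (J(s) = s + s = 2*s)
(-14/(-119))*(J(c(6)) + X) = (-14/(-119))*(2*(-3) - 48) = (-14*(-1/119))*(-6 - 48) = (2/17)*(-54) = -108/17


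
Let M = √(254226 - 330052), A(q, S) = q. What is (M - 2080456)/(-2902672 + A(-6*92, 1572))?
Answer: 260057/362903 - I*√75826/2903224 ≈ 0.7166 - 9.4848e-5*I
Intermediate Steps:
M = I*√75826 (M = √(-75826) = I*√75826 ≈ 275.37*I)
(M - 2080456)/(-2902672 + A(-6*92, 1572)) = (I*√75826 - 2080456)/(-2902672 - 6*92) = (-2080456 + I*√75826)/(-2902672 - 552) = (-2080456 + I*√75826)/(-2903224) = (-2080456 + I*√75826)*(-1/2903224) = 260057/362903 - I*√75826/2903224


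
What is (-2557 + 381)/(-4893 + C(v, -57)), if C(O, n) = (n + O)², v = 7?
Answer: 2176/2393 ≈ 0.90932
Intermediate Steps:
C(O, n) = (O + n)²
(-2557 + 381)/(-4893 + C(v, -57)) = (-2557 + 381)/(-4893 + (7 - 57)²) = -2176/(-4893 + (-50)²) = -2176/(-4893 + 2500) = -2176/(-2393) = -2176*(-1/2393) = 2176/2393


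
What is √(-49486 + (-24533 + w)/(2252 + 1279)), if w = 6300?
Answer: I*√617053898769/3531 ≈ 222.47*I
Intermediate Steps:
√(-49486 + (-24533 + w)/(2252 + 1279)) = √(-49486 + (-24533 + 6300)/(2252 + 1279)) = √(-49486 - 18233/3531) = √(-174753299/3531) = I*√617053898769/3531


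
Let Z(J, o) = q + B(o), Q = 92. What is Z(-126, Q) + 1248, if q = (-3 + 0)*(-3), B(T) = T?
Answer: 1349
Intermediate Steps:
q = 9 (q = -3*(-3) = 9)
Z(J, o) = 9 + o
Z(-126, Q) + 1248 = (9 + 92) + 1248 = 101 + 1248 = 1349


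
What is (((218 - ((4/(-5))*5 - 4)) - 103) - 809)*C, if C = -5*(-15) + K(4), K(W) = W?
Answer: -54194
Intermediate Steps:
C = 79 (C = -5*(-15) + 4 = 75 + 4 = 79)
(((218 - ((4/(-5))*5 - 4)) - 103) - 809)*C = (((218 - ((4/(-5))*5 - 4)) - 103) - 809)*79 = (((218 - ((4*(-1/5))*5 - 4)) - 103) - 809)*79 = (((218 - (-4/5*5 - 4)) - 103) - 809)*79 = (((218 - (-4 - 4)) - 103) - 809)*79 = (((218 - 1*(-8)) - 103) - 809)*79 = (((218 + 8) - 103) - 809)*79 = ((226 - 103) - 809)*79 = (123 - 809)*79 = -686*79 = -54194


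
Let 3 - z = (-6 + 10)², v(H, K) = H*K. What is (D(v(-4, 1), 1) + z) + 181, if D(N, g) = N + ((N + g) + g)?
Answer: 162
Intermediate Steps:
D(N, g) = 2*N + 2*g (D(N, g) = N + (N + 2*g) = 2*N + 2*g)
z = -13 (z = 3 - (-6 + 10)² = 3 - 1*4² = 3 - 1*16 = 3 - 16 = -13)
(D(v(-4, 1), 1) + z) + 181 = ((2*(-4*1) + 2*1) - 13) + 181 = ((2*(-4) + 2) - 13) + 181 = ((-8 + 2) - 13) + 181 = (-6 - 13) + 181 = -19 + 181 = 162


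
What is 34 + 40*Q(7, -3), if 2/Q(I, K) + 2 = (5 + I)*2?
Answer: 414/11 ≈ 37.636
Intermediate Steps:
Q(I, K) = 2/(8 + 2*I) (Q(I, K) = 2/(-2 + (5 + I)*2) = 2/(-2 + (10 + 2*I)) = 2/(8 + 2*I))
34 + 40*Q(7, -3) = 34 + 40/(4 + 7) = 34 + 40/11 = 414/11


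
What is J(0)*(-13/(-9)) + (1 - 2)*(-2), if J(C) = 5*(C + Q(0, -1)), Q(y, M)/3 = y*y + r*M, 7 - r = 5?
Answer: -124/3 ≈ -41.333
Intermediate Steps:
r = 2 (r = 7 - 1*5 = 7 - 5 = 2)
Q(y, M) = 3*y² + 6*M (Q(y, M) = 3*(y*y + 2*M) = 3*(y² + 2*M) = 3*y² + 6*M)
J(C) = -30 + 5*C (J(C) = 5*(C + (3*0² + 6*(-1))) = 5*(C + (3*0 - 6)) = 5*(C + (0 - 6)) = 5*(C - 6) = 5*(-6 + C) = -30 + 5*C)
J(0)*(-13/(-9)) + (1 - 2)*(-2) = (-30 + 5*0)*(-13/(-9)) + (1 - 2)*(-2) = (-30 + 0)*(-13*(-⅑)) - 1*(-2) = -30*13/9 + 2 = -130/3 + 2 = -124/3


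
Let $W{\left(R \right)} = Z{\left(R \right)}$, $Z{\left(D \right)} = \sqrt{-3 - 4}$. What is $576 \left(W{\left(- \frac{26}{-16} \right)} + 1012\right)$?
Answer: $582912 + 576 i \sqrt{7} \approx 5.8291 \cdot 10^{5} + 1524.0 i$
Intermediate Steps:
$Z{\left(D \right)} = i \sqrt{7}$ ($Z{\left(D \right)} = \sqrt{-7} = i \sqrt{7}$)
$W{\left(R \right)} = i \sqrt{7}$
$576 \left(W{\left(- \frac{26}{-16} \right)} + 1012\right) = 576 \left(i \sqrt{7} + 1012\right) = 576 \left(1012 + i \sqrt{7}\right) = 582912 + 576 i \sqrt{7}$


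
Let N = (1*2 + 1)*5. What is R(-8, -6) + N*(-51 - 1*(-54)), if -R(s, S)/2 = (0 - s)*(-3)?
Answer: 93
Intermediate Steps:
R(s, S) = -6*s (R(s, S) = -2*(0 - s)*(-3) = -2*(-s)*(-3) = -6*s)
N = 15 (N = (2 + 1)*5 = 3*5 = 15)
R(-8, -6) + N*(-51 - 1*(-54)) = -6*(-8) + 15*(-51 - 1*(-54)) = 48 + 15*(-51 + 54) = 48 + 15*3 = 48 + 45 = 93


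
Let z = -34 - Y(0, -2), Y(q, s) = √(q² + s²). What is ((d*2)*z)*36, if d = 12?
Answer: -31104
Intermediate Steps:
z = -36 (z = -34 - √(0² + (-2)²) = -34 - √(0 + 4) = -34 - √4 = -34 - 1*2 = -34 - 2 = -36)
((d*2)*z)*36 = ((12*2)*(-36))*36 = (24*(-36))*36 = -864*36 = -31104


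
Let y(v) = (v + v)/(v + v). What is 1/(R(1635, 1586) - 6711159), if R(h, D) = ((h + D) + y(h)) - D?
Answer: -1/6709523 ≈ -1.4904e-7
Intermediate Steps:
y(v) = 1 (y(v) = (2*v)/((2*v)) = (2*v)*(1/(2*v)) = 1)
R(h, D) = 1 + h (R(h, D) = ((h + D) + 1) - D = ((D + h) + 1) - D = (1 + D + h) - D = 1 + h)
1/(R(1635, 1586) - 6711159) = 1/((1 + 1635) - 6711159) = 1/(1636 - 6711159) = 1/(-6709523) = -1/6709523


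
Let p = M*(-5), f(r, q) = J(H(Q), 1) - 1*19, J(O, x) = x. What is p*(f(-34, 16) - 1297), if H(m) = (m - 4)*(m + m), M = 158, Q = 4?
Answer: 1038850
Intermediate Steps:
H(m) = 2*m*(-4 + m) (H(m) = (-4 + m)*(2*m) = 2*m*(-4 + m))
f(r, q) = -18 (f(r, q) = 1 - 1*19 = 1 - 19 = -18)
p = -790 (p = 158*(-5) = -790)
p*(f(-34, 16) - 1297) = -790*(-18 - 1297) = -790*(-1315) = 1038850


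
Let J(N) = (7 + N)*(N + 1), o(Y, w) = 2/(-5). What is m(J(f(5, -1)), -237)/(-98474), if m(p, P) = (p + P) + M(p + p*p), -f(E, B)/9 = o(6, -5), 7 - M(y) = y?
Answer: 1629711/61546250 ≈ 0.026479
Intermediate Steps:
o(Y, w) = -⅖ (o(Y, w) = 2*(-⅕) = -⅖)
M(y) = 7 - y
f(E, B) = 18/5 (f(E, B) = -9*(-⅖) = 18/5)
J(N) = (1 + N)*(7 + N) (J(N) = (7 + N)*(1 + N) = (1 + N)*(7 + N))
m(p, P) = 7 + P - p² (m(p, P) = (p + P) + (7 - (p + p*p)) = (P + p) + (7 - (p + p²)) = (P + p) + (7 + (-p - p²)) = (P + p) + (7 - p - p²) = 7 + P - p²)
m(J(f(5, -1)), -237)/(-98474) = (7 - 237 - (7 + (18/5)² + 8*(18/5))²)/(-98474) = (7 - 237 - (7 + 324/25 + 144/5)²)*(-1/98474) = (7 - 237 - (1219/25)²)*(-1/98474) = (7 - 237 - 1*1485961/625)*(-1/98474) = (7 - 237 - 1485961/625)*(-1/98474) = -1629711/625*(-1/98474) = 1629711/61546250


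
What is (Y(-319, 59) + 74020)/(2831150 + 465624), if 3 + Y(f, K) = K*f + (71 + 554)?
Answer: 2427/143338 ≈ 0.016932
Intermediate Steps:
Y(f, K) = 622 + K*f (Y(f, K) = -3 + (K*f + (71 + 554)) = -3 + (K*f + 625) = -3 + (625 + K*f) = 622 + K*f)
(Y(-319, 59) + 74020)/(2831150 + 465624) = ((622 + 59*(-319)) + 74020)/(2831150 + 465624) = ((622 - 18821) + 74020)/3296774 = (-18199 + 74020)*(1/3296774) = 55821*(1/3296774) = 2427/143338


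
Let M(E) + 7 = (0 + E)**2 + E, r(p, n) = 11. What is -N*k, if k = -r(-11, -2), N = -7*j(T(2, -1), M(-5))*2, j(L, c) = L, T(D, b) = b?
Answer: 154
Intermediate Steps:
M(E) = -7 + E + E**2 (M(E) = -7 + ((0 + E)**2 + E) = -7 + (E**2 + E) = -7 + (E + E**2) = -7 + E + E**2)
N = 14 (N = -7*(-1)*2 = 7*2 = 14)
k = -11 (k = -1*11 = -11)
-N*k = -14*(-11) = -1*(-154) = 154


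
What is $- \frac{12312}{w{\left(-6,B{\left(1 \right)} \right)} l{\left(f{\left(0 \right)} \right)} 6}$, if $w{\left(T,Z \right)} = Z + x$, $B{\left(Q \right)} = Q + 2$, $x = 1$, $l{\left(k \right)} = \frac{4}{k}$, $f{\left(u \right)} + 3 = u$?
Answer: $\frac{1539}{4} \approx 384.75$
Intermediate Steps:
$f{\left(u \right)} = -3 + u$
$B{\left(Q \right)} = 2 + Q$
$w{\left(T,Z \right)} = 1 + Z$ ($w{\left(T,Z \right)} = Z + 1 = 1 + Z$)
$- \frac{12312}{w{\left(-6,B{\left(1 \right)} \right)} l{\left(f{\left(0 \right)} \right)} 6} = - \frac{12312}{\left(1 + \left(2 + 1\right)\right) \frac{4}{-3 + 0} \cdot 6} = - \frac{12312}{\left(1 + 3\right) \frac{4}{-3} \cdot 6} = - \frac{12312}{4 \cdot 4 \left(- \frac{1}{3}\right) 6} = - \frac{12312}{4 \left(- \frac{4}{3}\right) 6} = - \frac{12312}{\left(- \frac{16}{3}\right) 6} = - \frac{12312}{-32} = \left(-12312\right) \left(- \frac{1}{32}\right) = \frac{1539}{4}$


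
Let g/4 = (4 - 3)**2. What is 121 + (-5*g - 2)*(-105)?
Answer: 2431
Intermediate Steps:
g = 4 (g = 4*(4 - 3)**2 = 4*1**2 = 4*1 = 4)
121 + (-5*g - 2)*(-105) = 121 + (-5*4 - 2)*(-105) = 121 + (-20 - 2)*(-105) = 121 - 22*(-105) = 121 + 2310 = 2431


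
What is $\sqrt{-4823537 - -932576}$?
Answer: $3 i \sqrt{432329} \approx 1972.6 i$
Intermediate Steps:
$\sqrt{-4823537 - -932576} = \sqrt{-4823537 + \left(-665738 + 1598314\right)} = \sqrt{-4823537 + 932576} = \sqrt{-3890961} = 3 i \sqrt{432329}$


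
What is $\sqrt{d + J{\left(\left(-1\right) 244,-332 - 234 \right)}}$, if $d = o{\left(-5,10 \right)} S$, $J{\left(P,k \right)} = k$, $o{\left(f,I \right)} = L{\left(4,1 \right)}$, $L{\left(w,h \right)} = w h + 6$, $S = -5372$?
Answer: $i \sqrt{54286} \approx 232.99 i$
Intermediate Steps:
$L{\left(w,h \right)} = 6 + h w$ ($L{\left(w,h \right)} = h w + 6 = 6 + h w$)
$o{\left(f,I \right)} = 10$ ($o{\left(f,I \right)} = 6 + 1 \cdot 4 = 6 + 4 = 10$)
$d = -53720$ ($d = 10 \left(-5372\right) = -53720$)
$\sqrt{d + J{\left(\left(-1\right) 244,-332 - 234 \right)}} = \sqrt{-53720 - 566} = \sqrt{-54286} = i \sqrt{54286}$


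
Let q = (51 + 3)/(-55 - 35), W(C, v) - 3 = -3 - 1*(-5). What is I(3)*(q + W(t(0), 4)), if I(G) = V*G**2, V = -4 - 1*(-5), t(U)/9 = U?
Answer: 198/5 ≈ 39.600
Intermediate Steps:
t(U) = 9*U
V = 1 (V = -4 + 5 = 1)
W(C, v) = 5 (W(C, v) = 3 + (-3 - 1*(-5)) = 3 + (-3 + 5) = 3 + 2 = 5)
I(G) = G**2 (I(G) = 1*G**2 = G**2)
q = -3/5 (q = 54/(-90) = 54*(-1/90) = -3/5 ≈ -0.60000)
I(3)*(q + W(t(0), 4)) = 3**2*(-3/5 + 5) = 9*(22/5) = 198/5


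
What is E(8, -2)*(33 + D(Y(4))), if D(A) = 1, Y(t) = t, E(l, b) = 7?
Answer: 238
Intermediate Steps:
E(8, -2)*(33 + D(Y(4))) = 7*(33 + 1) = 7*34 = 238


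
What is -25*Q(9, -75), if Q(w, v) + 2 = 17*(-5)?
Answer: 2175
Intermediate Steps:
Q(w, v) = -87 (Q(w, v) = -2 + 17*(-5) = -2 - 85 = -87)
-25*Q(9, -75) = -25*(-87) = 2175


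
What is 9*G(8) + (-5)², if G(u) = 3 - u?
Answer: -20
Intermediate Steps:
9*G(8) + (-5)² = 9*(3 - 1*8) + (-5)² = 9*(3 - 8) + 25 = 9*(-5) + 25 = -45 + 25 = -20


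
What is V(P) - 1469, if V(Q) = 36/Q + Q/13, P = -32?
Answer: -153149/104 ≈ -1472.6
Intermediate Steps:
V(Q) = 36/Q + Q/13 (V(Q) = 36/Q + Q*(1/13) = 36/Q + Q/13)
V(P) - 1469 = (36/(-32) + (1/13)*(-32)) - 1469 = (36*(-1/32) - 32/13) - 1469 = (-9/8 - 32/13) - 1469 = -373/104 - 1469 = -153149/104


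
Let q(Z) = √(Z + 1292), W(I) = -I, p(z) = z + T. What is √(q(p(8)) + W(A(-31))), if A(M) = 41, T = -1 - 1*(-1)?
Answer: √(-41 + 10*√13) ≈ 2.2236*I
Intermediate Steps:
T = 0 (T = -1 + 1 = 0)
p(z) = z (p(z) = z + 0 = z)
q(Z) = √(1292 + Z)
√(q(p(8)) + W(A(-31))) = √(√(1292 + 8) - 1*41) = √(√1300 - 41) = √(10*√13 - 41) = √(-41 + 10*√13)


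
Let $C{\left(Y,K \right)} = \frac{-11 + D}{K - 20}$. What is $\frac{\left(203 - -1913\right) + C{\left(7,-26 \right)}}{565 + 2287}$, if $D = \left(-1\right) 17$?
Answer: $\frac{24341}{32798} \approx 0.74215$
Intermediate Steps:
$D = -17$
$C{\left(Y,K \right)} = - \frac{28}{-20 + K}$ ($C{\left(Y,K \right)} = \frac{-11 - 17}{K - 20} = - \frac{28}{-20 + K}$)
$\frac{\left(203 - -1913\right) + C{\left(7,-26 \right)}}{565 + 2287} = \frac{\left(203 - -1913\right) - \frac{28}{-20 - 26}}{565 + 2287} = \frac{\left(203 + 1913\right) - \frac{28}{-46}}{2852} = \left(2116 - - \frac{14}{23}\right) \frac{1}{2852} = \left(2116 + \frac{14}{23}\right) \frac{1}{2852} = \frac{48682}{23} \cdot \frac{1}{2852} = \frac{24341}{32798}$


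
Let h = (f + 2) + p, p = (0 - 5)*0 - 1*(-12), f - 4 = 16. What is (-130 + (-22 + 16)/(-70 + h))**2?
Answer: 606841/36 ≈ 16857.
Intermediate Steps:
f = 20 (f = 4 + 16 = 20)
p = 12 (p = -5*0 + 12 = 0 + 12 = 12)
h = 34 (h = (20 + 2) + 12 = 22 + 12 = 34)
(-130 + (-22 + 16)/(-70 + h))**2 = (-130 + (-22 + 16)/(-70 + 34))**2 = (-130 - 6/(-36))**2 = (-130 - 6*(-1/36))**2 = (-130 + 1/6)**2 = (-779/6)**2 = 606841/36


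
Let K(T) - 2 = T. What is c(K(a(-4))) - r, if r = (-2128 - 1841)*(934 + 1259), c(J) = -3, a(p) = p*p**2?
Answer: 8704014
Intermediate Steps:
a(p) = p**3
K(T) = 2 + T
r = -8704017 (r = -3969*2193 = -8704017)
c(K(a(-4))) - r = -3 - 1*(-8704017) = -3 + 8704017 = 8704014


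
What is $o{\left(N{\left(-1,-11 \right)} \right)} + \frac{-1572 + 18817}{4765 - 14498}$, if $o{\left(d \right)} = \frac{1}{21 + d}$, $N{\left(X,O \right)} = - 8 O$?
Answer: $- \frac{1869972}{1060897} \approx -1.7626$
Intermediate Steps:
$o{\left(N{\left(-1,-11 \right)} \right)} + \frac{-1572 + 18817}{4765 - 14498} = \frac{1}{21 - -88} + \frac{-1572 + 18817}{4765 - 14498} = \frac{1}{21 + 88} + \frac{17245}{-9733} = \frac{1}{109} + 17245 \left(- \frac{1}{9733}\right) = \frac{1}{109} - \frac{17245}{9733} = - \frac{1869972}{1060897}$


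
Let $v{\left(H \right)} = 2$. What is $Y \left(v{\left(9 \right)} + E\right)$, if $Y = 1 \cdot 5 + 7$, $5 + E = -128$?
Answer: $-1572$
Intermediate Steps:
$E = -133$ ($E = -5 - 128 = -133$)
$Y = 12$ ($Y = 5 + 7 = 12$)
$Y \left(v{\left(9 \right)} + E\right) = 12 \left(2 - 133\right) = 12 \left(-131\right) = -1572$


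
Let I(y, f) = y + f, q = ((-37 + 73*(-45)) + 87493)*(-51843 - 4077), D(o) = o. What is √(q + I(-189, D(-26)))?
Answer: I*√4706842535 ≈ 68606.0*I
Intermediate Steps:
q = -4706842320 (q = ((-37 - 3285) + 87493)*(-55920) = (-3322 + 87493)*(-55920) = 84171*(-55920) = -4706842320)
I(y, f) = f + y
√(q + I(-189, D(-26))) = √(-4706842320 + (-26 - 189)) = √(-4706842320 - 215) = √(-4706842535) = I*√4706842535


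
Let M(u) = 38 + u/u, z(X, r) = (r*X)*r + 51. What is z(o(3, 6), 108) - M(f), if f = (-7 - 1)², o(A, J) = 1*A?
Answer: 35004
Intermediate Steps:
o(A, J) = A
z(X, r) = 51 + X*r² (z(X, r) = (X*r)*r + 51 = X*r² + 51 = 51 + X*r²)
f = 64 (f = (-8)² = 64)
M(u) = 39 (M(u) = 38 + 1 = 39)
z(o(3, 6), 108) - M(f) = (51 + 3*108²) - 1*39 = (51 + 3*11664) - 39 = (51 + 34992) - 39 = 35043 - 39 = 35004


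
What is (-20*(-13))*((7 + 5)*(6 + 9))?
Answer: 46800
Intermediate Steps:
(-20*(-13))*((7 + 5)*(6 + 9)) = 260*(12*15) = 260*180 = 46800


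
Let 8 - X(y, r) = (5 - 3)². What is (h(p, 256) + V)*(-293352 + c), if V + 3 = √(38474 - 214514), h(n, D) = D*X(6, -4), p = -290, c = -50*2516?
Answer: -427954192 - 2514912*I*√4890 ≈ -4.2795e+8 - 1.7586e+8*I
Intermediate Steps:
X(y, r) = 4 (X(y, r) = 8 - (5 - 3)² = 8 - 1*2² = 8 - 1*4 = 8 - 4 = 4)
c = -125800
h(n, D) = 4*D (h(n, D) = D*4 = 4*D)
V = -3 + 6*I*√4890 (V = -3 + √(38474 - 214514) = -3 + √(-176040) = -3 + 6*I*√4890 ≈ -3.0 + 419.57*I)
(h(p, 256) + V)*(-293352 + c) = (4*256 + (-3 + 6*I*√4890))*(-293352 - 125800) = (1024 + (-3 + 6*I*√4890))*(-419152) = (1021 + 6*I*√4890)*(-419152) = -427954192 - 2514912*I*√4890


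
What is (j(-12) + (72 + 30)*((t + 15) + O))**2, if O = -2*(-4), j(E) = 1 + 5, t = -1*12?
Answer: 1272384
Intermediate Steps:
t = -12
j(E) = 6
O = 8
(j(-12) + (72 + 30)*((t + 15) + O))**2 = (6 + (72 + 30)*((-12 + 15) + 8))**2 = (6 + 102*(3 + 8))**2 = (6 + 102*11)**2 = (6 + 1122)**2 = 1128**2 = 1272384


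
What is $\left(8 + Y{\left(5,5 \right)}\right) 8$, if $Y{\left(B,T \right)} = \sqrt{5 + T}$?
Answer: $64 + 8 \sqrt{10} \approx 89.298$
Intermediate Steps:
$\left(8 + Y{\left(5,5 \right)}\right) 8 = \left(8 + \sqrt{5 + 5}\right) 8 = \left(8 + \sqrt{10}\right) 8 = 64 + 8 \sqrt{10}$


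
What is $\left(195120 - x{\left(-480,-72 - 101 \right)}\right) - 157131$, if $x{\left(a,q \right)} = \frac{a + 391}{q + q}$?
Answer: $\frac{13144105}{346} \approx 37989.0$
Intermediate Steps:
$x{\left(a,q \right)} = \frac{391 + a}{2 q}$
$\left(195120 - x{\left(-480,-72 - 101 \right)}\right) - 157131 = \left(195120 - \frac{391 - 480}{2 \left(-72 - 101\right)}\right) - 157131 = \left(195120 - \frac{1}{2} \frac{1}{-72 - 101} \left(-89\right)\right) - 157131 = \left(195120 - \frac{1}{2} \frac{1}{-173} \left(-89\right)\right) - 157131 = \left(195120 - \frac{1}{2} \left(- \frac{1}{173}\right) \left(-89\right)\right) - 157131 = \left(195120 - \frac{89}{346}\right) - 157131 = \frac{67511431}{346} - 157131 = \frac{13144105}{346}$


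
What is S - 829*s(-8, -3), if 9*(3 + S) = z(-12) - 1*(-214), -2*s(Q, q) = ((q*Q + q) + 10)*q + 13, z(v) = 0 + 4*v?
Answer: -298301/9 ≈ -33145.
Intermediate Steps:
z(v) = 4*v
s(Q, q) = -13/2 - q*(10 + q + Q*q)/2 (s(Q, q) = -(((q*Q + q) + 10)*q + 13)/2 = -(((Q*q + q) + 10)*q + 13)/2 = -(((q + Q*q) + 10)*q + 13)/2 = -((10 + q + Q*q)*q + 13)/2 = -(q*(10 + q + Q*q) + 13)/2 = -(13 + q*(10 + q + Q*q))/2 = -13/2 - q*(10 + q + Q*q)/2)
S = 139/9 (S = -3 + (4*(-12) - 1*(-214))/9 = -3 + (-48 + 214)/9 = -3 + (⅑)*166 = -3 + 166/9 = 139/9 ≈ 15.444)
S - 829*s(-8, -3) = 139/9 - 829*(-13/2 - 5*(-3) - ½*(-3)² - ½*(-8)*(-3)²) = 139/9 - 829*(-13/2 + 15 - ½*9 - ½*(-8)*9) = 139/9 - 829*(-13/2 + 15 - 9/2 + 36) = 139/9 - 829*40 = 139/9 - 33160 = -298301/9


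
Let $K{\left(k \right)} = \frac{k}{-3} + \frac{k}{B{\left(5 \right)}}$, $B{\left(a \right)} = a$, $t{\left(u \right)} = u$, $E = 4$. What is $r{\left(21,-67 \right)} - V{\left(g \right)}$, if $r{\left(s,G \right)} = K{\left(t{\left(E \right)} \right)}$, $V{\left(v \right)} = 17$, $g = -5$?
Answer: $- \frac{263}{15} \approx -17.533$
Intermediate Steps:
$K{\left(k \right)} = - \frac{2 k}{15}$ ($K{\left(k \right)} = \frac{k}{-3} + \frac{k}{5} = k \left(- \frac{1}{3}\right) + k \frac{1}{5} = - \frac{k}{3} + \frac{k}{5} = - \frac{2 k}{15}$)
$r{\left(s,G \right)} = - \frac{8}{15}$ ($r{\left(s,G \right)} = \left(- \frac{2}{15}\right) 4 = - \frac{8}{15}$)
$r{\left(21,-67 \right)} - V{\left(g \right)} = - \frac{8}{15} - 17 = - \frac{263}{15}$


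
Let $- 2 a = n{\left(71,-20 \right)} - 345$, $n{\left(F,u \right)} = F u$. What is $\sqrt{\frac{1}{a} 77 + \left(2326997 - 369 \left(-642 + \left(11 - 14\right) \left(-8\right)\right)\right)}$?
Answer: $\frac{\sqrt{7959521640585}}{1765} \approx 1598.4$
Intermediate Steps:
$a = \frac{1765}{2}$ ($a = - \frac{71 \left(-20\right) - 345}{2} = - \frac{-1420 - 345}{2} = \left(- \frac{1}{2}\right) \left(-1765\right) = \frac{1765}{2} \approx 882.5$)
$\sqrt{\frac{1}{a} 77 + \left(2326997 - 369 \left(-642 + \left(11 - 14\right) \left(-8\right)\right)\right)} = \sqrt{\frac{1}{\frac{1765}{2}} \cdot 77 + \left(2326997 - 369 \left(-642 + \left(11 - 14\right) \left(-8\right)\right)\right)} = \sqrt{\frac{2}{1765} \cdot 77 + \left(2326997 - 369 \left(-642 - -24\right)\right)} = \sqrt{\frac{154}{1765} + \left(2326997 - 369 \left(-642 + 24\right)\right)} = \sqrt{\frac{154}{1765} + \left(2326997 - 369 \left(-618\right)\right)} = \sqrt{\frac{154}{1765} + \left(2326997 - -228042\right)} = \sqrt{\frac{154}{1765} + \left(2326997 + 228042\right)} = \sqrt{\frac{154}{1765} + 2555039} = \sqrt{\frac{4509643989}{1765}} = \frac{\sqrt{7959521640585}}{1765}$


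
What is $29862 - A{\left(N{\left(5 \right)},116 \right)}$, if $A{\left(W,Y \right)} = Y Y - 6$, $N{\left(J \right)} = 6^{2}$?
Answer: $16412$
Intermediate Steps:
$N{\left(J \right)} = 36$
$A{\left(W,Y \right)} = -6 + Y^{2}$ ($A{\left(W,Y \right)} = Y^{2} - 6 = -6 + Y^{2}$)
$29862 - A{\left(N{\left(5 \right)},116 \right)} = 29862 - \left(-6 + 116^{2}\right) = 29862 - \left(-6 + 13456\right) = 29862 - 13450 = 16412$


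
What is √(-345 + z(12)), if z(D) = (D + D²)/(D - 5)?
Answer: 3*I*√1757/7 ≈ 17.964*I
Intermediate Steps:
z(D) = (D + D²)/(-5 + D)
√(-345 + z(12)) = √(-345 + 12*(1 + 12)/(-5 + 12)) = √(-345 + 12*13/7) = √(-345 + 12*(⅐)*13) = √(-345 + 156/7) = √(-2259/7) = 3*I*√1757/7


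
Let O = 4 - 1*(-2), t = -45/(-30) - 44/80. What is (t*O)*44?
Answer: 1254/5 ≈ 250.80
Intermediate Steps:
t = 19/20 (t = -45*(-1/30) - 44*1/80 = 3/2 - 11/20 = 19/20 ≈ 0.95000)
O = 6 (O = 4 + 2 = 6)
(t*O)*44 = ((19/20)*6)*44 = (57/10)*44 = 1254/5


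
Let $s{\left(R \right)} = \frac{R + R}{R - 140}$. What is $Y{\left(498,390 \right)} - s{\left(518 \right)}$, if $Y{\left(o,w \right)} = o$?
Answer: $\frac{13372}{27} \approx 495.26$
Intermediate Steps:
$s{\left(R \right)} = \frac{2 R}{-140 + R}$
$Y{\left(498,390 \right)} - s{\left(518 \right)} = 498 - 2 \cdot 518 \frac{1}{-140 + 518} = 498 - 2 \cdot 518 \cdot \frac{1}{378} = 498 - \frac{74}{27} = \frac{13372}{27}$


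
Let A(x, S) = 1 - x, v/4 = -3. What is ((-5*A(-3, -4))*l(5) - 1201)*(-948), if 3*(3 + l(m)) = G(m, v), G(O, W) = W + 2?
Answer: 1018468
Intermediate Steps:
v = -12 (v = 4*(-3) = -12)
G(O, W) = 2 + W
l(m) = -19/3 (l(m) = -3 + (2 - 12)/3 = -3 + (1/3)*(-10) = -3 - 10/3 = -19/3)
((-5*A(-3, -4))*l(5) - 1201)*(-948) = (-5*(1 - 1*(-3))*(-19/3) - 1201)*(-948) = (-5*(1 + 3)*(-19/3) - 1201)*(-948) = (-5*4*(-19/3) - 1201)*(-948) = (-20*(-19/3) - 1201)*(-948) = (380/3 - 1201)*(-948) = -3223/3*(-948) = 1018468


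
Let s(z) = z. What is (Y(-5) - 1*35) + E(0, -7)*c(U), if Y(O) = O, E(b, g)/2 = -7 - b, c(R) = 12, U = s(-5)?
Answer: -208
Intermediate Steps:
U = -5
E(b, g) = -14 - 2*b (E(b, g) = 2*(-7 - b) = -14 - 2*b)
(Y(-5) - 1*35) + E(0, -7)*c(U) = (-5 - 1*35) + (-14 - 2*0)*12 = (-5 - 35) + (-14 + 0)*12 = -40 - 14*12 = -40 - 168 = -208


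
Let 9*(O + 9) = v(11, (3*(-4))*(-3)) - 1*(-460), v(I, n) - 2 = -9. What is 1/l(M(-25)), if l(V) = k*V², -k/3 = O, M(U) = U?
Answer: -1/77500 ≈ -1.2903e-5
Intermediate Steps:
v(I, n) = -7 (v(I, n) = 2 - 9 = -7)
O = 124/3 (O = -9 + (-7 - 1*(-460))/9 = -9 + (-7 + 460)/9 = -9 + (⅑)*453 = -9 + 151/3 = 124/3 ≈ 41.333)
k = -124 (k = -3*124/3 = -124)
l(V) = -124*V²
1/l(M(-25)) = 1/(-124*(-25)²) = 1/(-124*625) = 1/(-77500) = -1/77500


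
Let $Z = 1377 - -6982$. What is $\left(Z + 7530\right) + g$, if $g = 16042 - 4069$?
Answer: $27862$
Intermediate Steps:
$g = 11973$
$Z = 8359$ ($Z = 1377 + 6982 = 8359$)
$\left(Z + 7530\right) + g = \left(8359 + 7530\right) + 11973 = 15889 + 11973 = 27862$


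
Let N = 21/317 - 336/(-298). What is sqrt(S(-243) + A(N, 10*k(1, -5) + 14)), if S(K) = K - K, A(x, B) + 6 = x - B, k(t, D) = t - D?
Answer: I*sqrt(175813270415)/47233 ≈ 8.8773*I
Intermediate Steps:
N = 56385/47233 (N = 21*(1/317) - 336*(-1/298) = 21/317 + 168/149 = 56385/47233 ≈ 1.1938)
A(x, B) = -6 + x - B (A(x, B) = -6 + (x - B) = -6 + x - B)
S(K) = 0
sqrt(S(-243) + A(N, 10*k(1, -5) + 14)) = sqrt(0 + (-6 + 56385/47233 - (10*(1 - 1*(-5)) + 14))) = sqrt(0 + (-6 + 56385/47233 - (10*(1 + 5) + 14))) = sqrt(0 + (-6 + 56385/47233 - (10*6 + 14))) = sqrt(0 + (-6 + 56385/47233 - (60 + 14))) = sqrt(0 + (-6 + 56385/47233 - 1*74)) = sqrt(0 + (-6 + 56385/47233 - 74)) = sqrt(0 - 3722255/47233) = sqrt(-3722255/47233) = I*sqrt(175813270415)/47233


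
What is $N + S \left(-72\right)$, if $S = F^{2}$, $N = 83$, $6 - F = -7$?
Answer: $-12085$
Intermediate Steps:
$F = 13$ ($F = 6 - -7 = 6 + 7 = 13$)
$S = 169$ ($S = 13^{2} = 169$)
$N + S \left(-72\right) = 83 + 169 \left(-72\right) = 83 - 12168 = -12085$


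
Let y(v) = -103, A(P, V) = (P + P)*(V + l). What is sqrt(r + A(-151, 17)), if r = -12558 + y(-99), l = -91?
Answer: sqrt(9687) ≈ 98.423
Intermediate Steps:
A(P, V) = 2*P*(-91 + V) (A(P, V) = (P + P)*(V - 91) = (2*P)*(-91 + V) = 2*P*(-91 + V))
r = -12661 (r = -12558 - 103 = -12661)
sqrt(r + A(-151, 17)) = sqrt(-12661 + 2*(-151)*(-91 + 17)) = sqrt(-12661 + 2*(-151)*(-74)) = sqrt(-12661 + 22348) = sqrt(9687)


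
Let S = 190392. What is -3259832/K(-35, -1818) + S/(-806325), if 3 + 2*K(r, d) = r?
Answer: 876160139984/5106725 ≈ 1.7157e+5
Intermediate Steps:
K(r, d) = -3/2 + r/2
-3259832/K(-35, -1818) + S/(-806325) = -3259832/(-3/2 + (1/2)*(-35)) + 190392/(-806325) = -3259832/(-3/2 - 35/2) + 190392*(-1/806325) = -3259832/(-19) - 63464/268775 = -3259832*(-1/19) - 63464/268775 = 3259832/19 - 63464/268775 = 876160139984/5106725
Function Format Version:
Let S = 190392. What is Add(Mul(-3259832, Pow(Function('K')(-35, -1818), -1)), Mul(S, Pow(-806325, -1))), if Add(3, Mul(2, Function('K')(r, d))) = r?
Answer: Rational(876160139984, 5106725) ≈ 1.7157e+5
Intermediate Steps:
Function('K')(r, d) = Add(Rational(-3, 2), Mul(Rational(1, 2), r))
Add(Mul(-3259832, Pow(Function('K')(-35, -1818), -1)), Mul(S, Pow(-806325, -1))) = Add(Mul(-3259832, Pow(Add(Rational(-3, 2), Mul(Rational(1, 2), -35)), -1)), Mul(190392, Pow(-806325, -1))) = Add(Mul(-3259832, Pow(Add(Rational(-3, 2), Rational(-35, 2)), -1)), Mul(190392, Rational(-1, 806325))) = Add(Mul(-3259832, Pow(-19, -1)), Rational(-63464, 268775)) = Add(Mul(-3259832, Rational(-1, 19)), Rational(-63464, 268775)) = Add(Rational(3259832, 19), Rational(-63464, 268775)) = Rational(876160139984, 5106725)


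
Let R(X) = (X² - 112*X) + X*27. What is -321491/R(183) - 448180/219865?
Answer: -15744455767/788611782 ≈ -19.965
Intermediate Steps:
R(X) = X² - 85*X (R(X) = (X² - 112*X) + 27*X = X² - 85*X)
-321491/R(183) - 448180/219865 = -321491*1/(183*(-85 + 183)) - 448180/219865 = -321491/(183*98) - 448180*1/219865 = -321491/17934 - 89636/43973 = -15744455767/788611782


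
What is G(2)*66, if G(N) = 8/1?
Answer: 528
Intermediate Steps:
G(N) = 8 (G(N) = 8*1 = 8)
G(2)*66 = 8*66 = 528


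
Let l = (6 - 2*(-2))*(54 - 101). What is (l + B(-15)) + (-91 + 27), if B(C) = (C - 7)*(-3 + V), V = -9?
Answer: -270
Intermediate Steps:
B(C) = 84 - 12*C (B(C) = (C - 7)*(-3 - 9) = (-7 + C)*(-12) = 84 - 12*C)
l = -470 (l = (6 + 4)*(-47) = 10*(-47) = -470)
(l + B(-15)) + (-91 + 27) = (-470 + (84 - 12*(-15))) + (-91 + 27) = (-470 + (84 + 180)) - 64 = (-470 + 264) - 64 = -206 - 64 = -270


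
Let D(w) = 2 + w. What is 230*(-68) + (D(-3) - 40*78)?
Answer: -18761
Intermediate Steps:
230*(-68) + (D(-3) - 40*78) = 230*(-68) + ((2 - 3) - 40*78) = -15640 + (-1 - 3120) = -15640 - 3121 = -18761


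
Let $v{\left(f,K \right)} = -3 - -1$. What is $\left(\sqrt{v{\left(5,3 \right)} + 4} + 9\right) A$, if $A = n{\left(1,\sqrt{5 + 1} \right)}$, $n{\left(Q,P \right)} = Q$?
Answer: $9 + \sqrt{2} \approx 10.414$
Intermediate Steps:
$A = 1$
$v{\left(f,K \right)} = -2$ ($v{\left(f,K \right)} = -3 + 1 = -2$)
$\left(\sqrt{v{\left(5,3 \right)} + 4} + 9\right) A = \left(\sqrt{-2 + 4} + 9\right) 1 = \left(\sqrt{2} + 9\right) 1 = \left(9 + \sqrt{2}\right) 1 = 9 + \sqrt{2}$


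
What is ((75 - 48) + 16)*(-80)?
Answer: -3440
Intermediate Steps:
((75 - 48) + 16)*(-80) = (27 + 16)*(-80) = 43*(-80) = -3440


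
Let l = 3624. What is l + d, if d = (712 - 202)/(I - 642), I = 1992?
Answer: 163097/45 ≈ 3624.4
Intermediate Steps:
d = 17/45 (d = (712 - 202)/(1992 - 642) = 510/1350 = 510*(1/1350) = 17/45 ≈ 0.37778)
l + d = 3624 + 17/45 = 163097/45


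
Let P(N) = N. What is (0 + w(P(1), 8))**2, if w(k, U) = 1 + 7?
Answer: 64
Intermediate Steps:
w(k, U) = 8
(0 + w(P(1), 8))**2 = (0 + 8)**2 = 8**2 = 64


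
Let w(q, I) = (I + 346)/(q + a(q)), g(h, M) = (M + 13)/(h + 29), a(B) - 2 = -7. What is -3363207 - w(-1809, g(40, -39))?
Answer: -210479571757/62583 ≈ -3.3632e+6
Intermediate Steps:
a(B) = -5 (a(B) = 2 - 7 = -5)
g(h, M) = (13 + M)/(29 + h)
w(q, I) = (346 + I)/(-5 + q) (w(q, I) = (I + 346)/(q - 5) = (346 + I)/(-5 + q))
-3363207 - w(-1809, g(40, -39)) = -3363207 - (346 + (13 - 39)/(29 + 40))/(-5 - 1809) = -3363207 - (346 - 26/69)/(-1814) = -3363207 - (-1)*(346 + (1/69)*(-26))/1814 = -3363207 - (-1)*(346 - 26/69)/1814 = -3363207 - (-1)*23848/(1814*69) = -3363207 - 1*(-11924/62583) = -3363207 + 11924/62583 = -210479571757/62583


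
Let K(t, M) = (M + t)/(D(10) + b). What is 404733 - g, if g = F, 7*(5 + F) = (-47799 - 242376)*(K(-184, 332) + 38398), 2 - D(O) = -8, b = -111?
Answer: 1125599308516/707 ≈ 1.5921e+9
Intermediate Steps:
D(O) = 10 (D(O) = 2 - 1*(-8) = 2 + 8 = 10)
K(t, M) = -M/101 - t/101 (K(t, M) = (M + t)/(10 - 111) = (M + t)/(-101) = (M + t)*(-1/101) = -M/101 - t/101)
F = -1125313162285/707 (F = -5 + ((-47799 - 242376)*((-1/101*332 - 1/101*(-184)) + 38398))/7 = -5 + (-290175*((-332/101 + 184/101) + 38398))/7 = -5 + (-290175*(-148/101 + 38398))/7 = -5 + (-290175*3878050/101)/7 = -5 + (⅐)*(-1125313158750/101) = -5 - 1125313158750/707 = -1125313162285/707 ≈ -1.5917e+9)
g = -1125313162285/707 ≈ -1.5917e+9
404733 - g = 404733 - 1*(-1125313162285/707) = 404733 + 1125313162285/707 = 1125599308516/707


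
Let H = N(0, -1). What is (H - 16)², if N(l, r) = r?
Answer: 289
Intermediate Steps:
H = -1
(H - 16)² = (-1 - 16)² = (-17)² = 289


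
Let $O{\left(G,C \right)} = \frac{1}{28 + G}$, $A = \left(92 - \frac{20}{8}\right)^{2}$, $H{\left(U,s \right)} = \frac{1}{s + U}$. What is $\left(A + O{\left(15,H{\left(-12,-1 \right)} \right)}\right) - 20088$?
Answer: $- \frac{2077369}{172} \approx -12078.0$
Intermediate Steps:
$H{\left(U,s \right)} = \frac{1}{U + s}$
$A = \frac{32041}{4}$ ($A = \left(92 - \frac{5}{2}\right)^{2} = \left(\frac{179}{2}\right)^{2} = \frac{32041}{4} \approx 8010.3$)
$\left(A + O{\left(15,H{\left(-12,-1 \right)} \right)}\right) - 20088 = \left(\frac{32041}{4} + \frac{1}{28 + 15}\right) - 20088 = \left(\frac{32041}{4} + \frac{1}{43}\right) - 20088 = \frac{1377767}{172} - 20088 = - \frac{2077369}{172}$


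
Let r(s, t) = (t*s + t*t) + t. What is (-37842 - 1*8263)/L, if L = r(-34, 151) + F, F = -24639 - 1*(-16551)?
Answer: -9221/1946 ≈ -4.7384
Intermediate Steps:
r(s, t) = t + t² + s*t (r(s, t) = (s*t + t²) + t = (t² + s*t) + t = t + t² + s*t)
F = -8088 (F = -24639 + 16551 = -8088)
L = 9730 (L = 151*(1 - 34 + 151) - 8088 = 151*118 - 8088 = 17818 - 8088 = 9730)
(-37842 - 1*8263)/L = (-37842 - 1*8263)/9730 = (-37842 - 8263)*(1/9730) = -46105*1/9730 = -9221/1946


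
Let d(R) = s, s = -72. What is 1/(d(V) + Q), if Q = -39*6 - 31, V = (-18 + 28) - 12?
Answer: -1/337 ≈ -0.0029674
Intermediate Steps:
V = -2 (V = 10 - 12 = -2)
d(R) = -72
Q = -265 (Q = -234 - 31 = -265)
1/(d(V) + Q) = 1/(-72 - 265) = 1/(-337) = -1/337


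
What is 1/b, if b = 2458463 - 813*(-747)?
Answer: 1/3065774 ≈ 3.2618e-7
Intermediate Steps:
b = 3065774 (b = 2458463 + 607311 = 3065774)
1/b = 1/3065774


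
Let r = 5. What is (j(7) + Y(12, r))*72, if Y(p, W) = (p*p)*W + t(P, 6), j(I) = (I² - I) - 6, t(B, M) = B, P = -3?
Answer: 54216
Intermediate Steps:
j(I) = -6 + I² - I
Y(p, W) = -3 + W*p² (Y(p, W) = (p*p)*W - 3 = p²*W - 3 = W*p² - 3 = -3 + W*p²)
(j(7) + Y(12, r))*72 = ((-6 + 7² - 1*7) + (-3 + 5*12²))*72 = ((-6 + 49 - 7) + (-3 + 5*144))*72 = (36 + (-3 + 720))*72 = (36 + 717)*72 = 753*72 = 54216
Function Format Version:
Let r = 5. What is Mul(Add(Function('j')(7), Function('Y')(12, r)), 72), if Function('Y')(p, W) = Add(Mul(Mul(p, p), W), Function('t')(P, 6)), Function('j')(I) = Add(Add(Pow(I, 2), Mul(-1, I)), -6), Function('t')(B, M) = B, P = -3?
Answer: 54216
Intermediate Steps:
Function('j')(I) = Add(-6, Pow(I, 2), Mul(-1, I))
Function('Y')(p, W) = Add(-3, Mul(W, Pow(p, 2))) (Function('Y')(p, W) = Add(Mul(Mul(p, p), W), -3) = Add(Mul(Pow(p, 2), W), -3) = Add(Mul(W, Pow(p, 2)), -3) = Add(-3, Mul(W, Pow(p, 2))))
Mul(Add(Function('j')(7), Function('Y')(12, r)), 72) = Mul(Add(Add(-6, Pow(7, 2), Mul(-1, 7)), Add(-3, Mul(5, Pow(12, 2)))), 72) = Mul(Add(Add(-6, 49, -7), Add(-3, Mul(5, 144))), 72) = Mul(Add(36, Add(-3, 720)), 72) = Mul(Add(36, 717), 72) = Mul(753, 72) = 54216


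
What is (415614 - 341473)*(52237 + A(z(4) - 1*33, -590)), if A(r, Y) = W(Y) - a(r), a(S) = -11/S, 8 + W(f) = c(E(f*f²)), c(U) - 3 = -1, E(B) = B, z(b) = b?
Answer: 112300483008/29 ≈ 3.8724e+9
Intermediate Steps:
c(U) = 2 (c(U) = 3 - 1 = 2)
W(f) = -6 (W(f) = -8 + 2 = -6)
A(r, Y) = -6 + 11/r (A(r, Y) = -6 - (-11)/r = -6 + 11/r)
(415614 - 341473)*(52237 + A(z(4) - 1*33, -590)) = (415614 - 341473)*(52237 + (-6 + 11/(4 - 1*33))) = 74141*(52237 + (-6 + 11/(4 - 33))) = 74141*(52237 + (-6 + 11/(-29))) = 74141*(52237 + (-6 + 11*(-1/29))) = 74141*(52237 + (-6 - 11/29)) = 74141*(52237 - 185/29) = 74141*(1514688/29) = 112300483008/29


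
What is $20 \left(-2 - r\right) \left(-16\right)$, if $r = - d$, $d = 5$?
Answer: $-960$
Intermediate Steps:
$r = -5$ ($r = \left(-1\right) 5 = -5$)
$20 \left(-2 - r\right) \left(-16\right) = 20 \left(-2 - -5\right) \left(-16\right) = 20 \left(-2 + 5\right) \left(-16\right) = 20 \cdot 3 \left(-16\right) = 60 \left(-16\right) = -960$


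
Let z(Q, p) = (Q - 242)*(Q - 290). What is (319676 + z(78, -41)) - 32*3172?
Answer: 252940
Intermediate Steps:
z(Q, p) = (-290 + Q)*(-242 + Q) (z(Q, p) = (-242 + Q)*(-290 + Q) = (-290 + Q)*(-242 + Q))
(319676 + z(78, -41)) - 32*3172 = (319676 + (70180 + 78² - 532*78)) - 32*3172 = (319676 + (70180 + 6084 - 41496)) - 101504 = (319676 + 34768) - 101504 = 354444 - 101504 = 252940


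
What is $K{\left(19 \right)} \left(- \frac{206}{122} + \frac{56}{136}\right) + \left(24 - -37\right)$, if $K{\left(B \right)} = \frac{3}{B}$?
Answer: $\frac{1197911}{19703} \approx 60.798$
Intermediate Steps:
$K{\left(19 \right)} \left(- \frac{206}{122} + \frac{56}{136}\right) + \left(24 - -37\right) = \frac{3}{19} \left(- \frac{206}{122} + \frac{56}{136}\right) + \left(24 - -37\right) = 3 \cdot \frac{1}{19} \left(\left(-206\right) \frac{1}{122} + 56 \cdot \frac{1}{136}\right) + \left(24 + 37\right) = \frac{3 \left(- \frac{103}{61} + \frac{7}{17}\right)}{19} + 61 = \frac{3}{19} \left(- \frac{1324}{1037}\right) + 61 = - \frac{3972}{19703} + 61 = \frac{1197911}{19703}$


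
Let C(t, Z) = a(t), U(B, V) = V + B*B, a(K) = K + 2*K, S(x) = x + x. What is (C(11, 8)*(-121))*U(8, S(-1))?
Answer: -247566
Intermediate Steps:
S(x) = 2*x
a(K) = 3*K
U(B, V) = V + B²
C(t, Z) = 3*t
(C(11, 8)*(-121))*U(8, S(-1)) = ((3*11)*(-121))*(2*(-1) + 8²) = (33*(-121))*(-2 + 64) = -3993*62 = -247566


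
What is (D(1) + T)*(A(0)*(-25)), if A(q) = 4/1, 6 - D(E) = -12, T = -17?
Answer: -100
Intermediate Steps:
D(E) = 18 (D(E) = 6 - 1*(-12) = 6 + 12 = 18)
A(q) = 4 (A(q) = 4*1 = 4)
(D(1) + T)*(A(0)*(-25)) = (18 - 17)*(4*(-25)) = 1*(-100) = -100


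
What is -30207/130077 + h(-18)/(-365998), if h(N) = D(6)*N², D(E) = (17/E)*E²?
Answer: -2559081047/7934653641 ≈ -0.32252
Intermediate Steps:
D(E) = 17*E
h(N) = 102*N² (h(N) = (17*6)*N² = 102*N²)
-30207/130077 + h(-18)/(-365998) = -30207/130077 + (102*(-18)²)/(-365998) = -30207*1/130077 + (102*324)*(-1/365998) = -10069/43359 + 33048*(-1/365998) = -10069/43359 - 16524/182999 = -2559081047/7934653641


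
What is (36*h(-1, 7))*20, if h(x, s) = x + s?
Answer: 4320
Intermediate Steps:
h(x, s) = s + x
(36*h(-1, 7))*20 = (36*(7 - 1))*20 = (36*6)*20 = 216*20 = 4320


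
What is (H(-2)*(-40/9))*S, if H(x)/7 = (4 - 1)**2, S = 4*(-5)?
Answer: 5600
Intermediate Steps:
S = -20
H(x) = 63 (H(x) = 7*(4 - 1)**2 = 7*3**2 = 7*9 = 63)
(H(-2)*(-40/9))*S = (63*(-40/9))*(-20) = -280*(-20) = 5600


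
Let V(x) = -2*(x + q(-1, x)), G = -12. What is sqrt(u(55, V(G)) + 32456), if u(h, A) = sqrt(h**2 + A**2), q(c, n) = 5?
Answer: sqrt(32456 + sqrt(3221)) ≈ 180.31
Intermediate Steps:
V(x) = -10 - 2*x (V(x) = -2*(x + 5) = -2*(5 + x) = -10 - 2*x)
u(h, A) = sqrt(A**2 + h**2)
sqrt(u(55, V(G)) + 32456) = sqrt(sqrt((-10 - 2*(-12))**2 + 55**2) + 32456) = sqrt(sqrt((-10 + 24)**2 + 3025) + 32456) = sqrt(sqrt(14**2 + 3025) + 32456) = sqrt(sqrt(196 + 3025) + 32456) = sqrt(sqrt(3221) + 32456) = sqrt(32456 + sqrt(3221))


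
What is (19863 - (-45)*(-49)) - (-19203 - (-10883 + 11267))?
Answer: 37245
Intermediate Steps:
(19863 - (-45)*(-49)) - (-19203 - (-10883 + 11267)) = (19863 - 1*2205) - (-19203 - 1*384) = (19863 - 2205) - (-19203 - 384) = 17658 - 1*(-19587) = 17658 + 19587 = 37245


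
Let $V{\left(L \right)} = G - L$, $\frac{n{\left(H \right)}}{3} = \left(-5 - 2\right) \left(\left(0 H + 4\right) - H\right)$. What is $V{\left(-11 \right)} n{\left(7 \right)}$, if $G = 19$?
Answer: $1890$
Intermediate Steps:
$n{\left(H \right)} = -84 + 21 H$ ($n{\left(H \right)} = 3 \left(-5 - 2\right) \left(\left(0 H + 4\right) - H\right) = 3 \left(- 7 \left(\left(0 + 4\right) - H\right)\right) = 3 \left(- 7 \left(4 - H\right)\right) = 3 \left(-28 + 7 H\right) = -84 + 21 H$)
$V{\left(L \right)} = 19 - L$
$V{\left(-11 \right)} n{\left(7 \right)} = \left(19 - -11\right) \left(-84 + 21 \cdot 7\right) = \left(19 + 11\right) \left(-84 + 147\right) = 30 \cdot 63 = 1890$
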